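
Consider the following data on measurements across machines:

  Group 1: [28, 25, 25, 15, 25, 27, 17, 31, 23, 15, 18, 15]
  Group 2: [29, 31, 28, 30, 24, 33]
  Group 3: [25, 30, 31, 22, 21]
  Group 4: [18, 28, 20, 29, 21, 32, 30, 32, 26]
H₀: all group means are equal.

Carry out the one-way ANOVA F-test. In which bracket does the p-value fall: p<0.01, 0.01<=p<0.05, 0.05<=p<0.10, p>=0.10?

Group means [22.00, 29.17, 25.80, 26.22], grand mean 25.125
SSB = Σnᵢ(x̄ᵢ−x̄)² = 228.311; SSW = ΣΣ(x−x̄ᵢ)² = 713.189
MSB = 228.311/3 = 76.1037; MSW = 713.189/28 = 25.4710
F = MSB/MSW = 2.9879
df = (3, 28)
p-value (upper-tail) = 0.04791
→ bracket: 0.01<=p<0.05

p-value bracket: 0.01<=p<0.05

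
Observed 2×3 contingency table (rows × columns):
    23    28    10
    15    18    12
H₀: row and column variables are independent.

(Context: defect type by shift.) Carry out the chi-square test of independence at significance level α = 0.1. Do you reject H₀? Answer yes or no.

reject H₀: no

Row totals [61, 45], col totals [38, 46, 22], n=106
χ² = (23−21.87)²/21.87 + (28−26.47)²/26.47 + (10−12.66)²/12.66 + (15−16.13)²/16.13 + (18−19.53)²/19.53 + (12−9.34)²/9.34 = 1.6627
df = 2
p-value (upper-tail) = 0.43545
At α=0.1: p ≥ α → fail to reject H₀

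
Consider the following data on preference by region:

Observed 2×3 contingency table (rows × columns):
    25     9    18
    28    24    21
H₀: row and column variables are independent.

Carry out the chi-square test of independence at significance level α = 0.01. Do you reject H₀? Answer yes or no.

Row totals [52, 73], col totals [53, 33, 39], n=125
χ² = (25−22.05)²/22.05 + (9−13.73)²/13.73 + (18−16.22)²/16.22 + (28−30.95)²/30.95 + (24−19.27)²/19.27 + (21−22.78)²/22.78 = 3.7980
df = 2
p-value (upper-tail) = 0.14972
At α=0.01: p ≥ α → fail to reject H₀

reject H₀: no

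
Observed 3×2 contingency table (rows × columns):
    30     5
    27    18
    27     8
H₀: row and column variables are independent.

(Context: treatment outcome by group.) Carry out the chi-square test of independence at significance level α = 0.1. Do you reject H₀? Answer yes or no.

reject H₀: yes

Row totals [35, 45, 35], col totals [84, 31], n=115
χ² = (30−25.57)²/25.57 + (5−9.43)²/9.43 + (27−32.87)²/32.87 + (18−12.13)²/12.13 + (27−25.57)²/25.57 + (8−9.43)²/9.43 = 7.0408
df = 2
p-value (upper-tail) = 0.02959
At α=0.1: p < α → reject H₀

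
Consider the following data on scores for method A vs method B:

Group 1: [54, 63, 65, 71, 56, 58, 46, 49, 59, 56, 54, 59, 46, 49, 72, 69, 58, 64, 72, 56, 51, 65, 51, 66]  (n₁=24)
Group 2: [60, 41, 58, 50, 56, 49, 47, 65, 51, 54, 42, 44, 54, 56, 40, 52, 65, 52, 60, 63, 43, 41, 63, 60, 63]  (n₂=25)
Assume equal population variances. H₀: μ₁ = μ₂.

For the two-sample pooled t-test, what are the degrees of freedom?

degrees of freedom = 47

df = n₁ + n₂ − 2 = 24 + 25 − 2 = 47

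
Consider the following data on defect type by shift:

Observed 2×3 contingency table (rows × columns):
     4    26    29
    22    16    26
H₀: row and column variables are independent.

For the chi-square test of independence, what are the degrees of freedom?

degrees of freedom = 2

df = (r−1)(c−1) = (2−1)·(3−1) = 2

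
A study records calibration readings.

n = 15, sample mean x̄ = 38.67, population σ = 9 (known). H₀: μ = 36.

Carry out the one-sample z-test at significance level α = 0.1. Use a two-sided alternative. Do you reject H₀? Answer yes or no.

reject H₀: no

SE = σ/√n = 9/√15 = 2.3238
z = (x̄−μ₀)/SE = (38.67−36)/2.3238 = 1.1490
p-value (two-sided) = 0.25056
At α=0.1: p ≥ α → fail to reject H₀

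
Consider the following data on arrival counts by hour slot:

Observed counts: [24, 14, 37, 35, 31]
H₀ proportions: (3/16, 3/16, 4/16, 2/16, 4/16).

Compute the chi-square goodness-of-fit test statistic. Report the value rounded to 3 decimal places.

test statistic = 23.804

n = 141; E_i = n·p_i = [26.44, 26.44, 35.25, 17.62, 35.25]
χ² = (24−26.44)²/26.44 + (14−26.44)²/26.44 + (37−35.25)²/35.25 + (35−17.62)²/17.62 + (31−35.25)²/35.25 = 23.8038
df = 4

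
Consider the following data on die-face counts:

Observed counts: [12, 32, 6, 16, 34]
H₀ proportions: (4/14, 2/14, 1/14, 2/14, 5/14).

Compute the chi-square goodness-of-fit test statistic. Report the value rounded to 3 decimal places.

test statistic = 32.048

n = 100; E_i = n·p_i = [28.57, 14.29, 7.14, 14.29, 35.71]
χ² = (12−28.57)²/28.57 + (32−14.29)²/14.29 + (6−7.14)²/7.14 + (16−14.29)²/14.29 + (34−35.71)²/35.71 = 32.0480
df = 4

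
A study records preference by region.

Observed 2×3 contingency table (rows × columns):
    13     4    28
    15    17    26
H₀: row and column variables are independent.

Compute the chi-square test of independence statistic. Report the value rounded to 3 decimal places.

test statistic = 6.731

Row totals [45, 58], col totals [28, 21, 54], n=103
χ² = (13−12.23)²/12.23 + (4−9.17)²/9.17 + (28−23.59)²/23.59 + (15−15.77)²/15.77 + (17−11.83)²/11.83 + (26−30.41)²/30.41 = 6.7310
df = 2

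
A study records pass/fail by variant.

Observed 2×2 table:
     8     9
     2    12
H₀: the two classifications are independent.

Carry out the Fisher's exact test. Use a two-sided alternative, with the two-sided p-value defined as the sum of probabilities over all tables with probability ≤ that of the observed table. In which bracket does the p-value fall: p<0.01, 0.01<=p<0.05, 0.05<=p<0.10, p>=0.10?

p-value bracket: 0.05<=p<0.10

Margins: r₁=17, r₂=14, c₁=10, c₂=21, n=31
p_obs = C(17,8)·C(14,2)/C(31,10); sum pmf over tables with pmf ≤ p_obs
p-value (two-sided) = 0.06799
→ bracket: 0.05<=p<0.10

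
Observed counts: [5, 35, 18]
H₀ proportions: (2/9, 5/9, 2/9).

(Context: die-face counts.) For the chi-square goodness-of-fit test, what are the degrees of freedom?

df = k − 1 = 3 − 1 = 2

degrees of freedom = 2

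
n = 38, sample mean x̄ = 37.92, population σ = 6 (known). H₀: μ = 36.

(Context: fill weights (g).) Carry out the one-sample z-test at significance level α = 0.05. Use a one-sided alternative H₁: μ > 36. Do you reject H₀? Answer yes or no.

reject H₀: yes

SE = σ/√n = 6/√38 = 0.9733
z = (x̄−μ₀)/SE = (37.92−36)/0.9733 = 1.9726
p-value (one-sided, H₁ greater) = 0.02427
At α=0.05: p < α → reject H₀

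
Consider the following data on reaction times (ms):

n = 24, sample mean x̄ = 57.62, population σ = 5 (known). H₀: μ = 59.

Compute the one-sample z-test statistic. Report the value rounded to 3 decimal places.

SE = σ/√n = 5/√24 = 1.0206
z = (x̄−μ₀)/SE = (57.62−59)/1.0206 = -1.3521

test statistic = -1.352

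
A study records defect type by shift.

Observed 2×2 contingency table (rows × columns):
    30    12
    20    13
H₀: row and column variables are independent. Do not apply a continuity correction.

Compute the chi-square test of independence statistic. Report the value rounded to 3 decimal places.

test statistic = 0.974

Row totals [42, 33], col totals [50, 25], n=75
χ² = (30−28.00)²/28.00 + (12−14.00)²/14.00 + (20−22.00)²/22.00 + (13−11.00)²/11.00 = 0.9740
df = 1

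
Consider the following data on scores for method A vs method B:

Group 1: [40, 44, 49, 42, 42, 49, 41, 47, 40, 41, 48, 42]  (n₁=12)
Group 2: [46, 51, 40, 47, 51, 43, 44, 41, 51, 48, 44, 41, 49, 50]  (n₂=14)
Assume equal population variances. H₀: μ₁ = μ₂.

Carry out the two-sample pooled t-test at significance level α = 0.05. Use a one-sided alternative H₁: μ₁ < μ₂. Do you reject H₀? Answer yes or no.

x̄₁=43.750, s₁=3.519, n₁=12
x̄₂=46.143, s₂=3.997, n₂=14
s_p² = [11·3.519² + 13·3.997²]/24 = 14.3318
SE = √(s_p²·(1/12+1/14)) = 1.4893
t = (43.750−46.143)/1.4893 = -1.6067
df = 24
p-value (one-sided, H₁ less) = 0.06060
At α=0.05: p ≥ α → fail to reject H₀

reject H₀: no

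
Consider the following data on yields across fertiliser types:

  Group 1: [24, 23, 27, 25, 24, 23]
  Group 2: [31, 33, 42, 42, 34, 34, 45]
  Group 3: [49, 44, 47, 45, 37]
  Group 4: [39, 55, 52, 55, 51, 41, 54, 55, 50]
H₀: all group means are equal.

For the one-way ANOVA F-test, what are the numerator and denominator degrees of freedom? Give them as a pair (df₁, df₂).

degrees of freedom = [3, 23]

k = 4 groups, N = 27 total
df = (k−1, N−k) = (4−1, 27−4) = (3, 23)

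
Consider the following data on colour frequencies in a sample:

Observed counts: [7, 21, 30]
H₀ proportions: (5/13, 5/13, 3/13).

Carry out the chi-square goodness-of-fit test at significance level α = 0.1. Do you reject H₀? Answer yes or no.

n = 58; E_i = n·p_i = [22.31, 22.31, 13.38]
χ² = (7−22.31)²/22.31 + (21−22.31)²/22.31 + (30−13.38)²/13.38 = 31.2069
df = 2
p-value (upper-tail) = 0.00000
At α=0.1: p < α → reject H₀

reject H₀: yes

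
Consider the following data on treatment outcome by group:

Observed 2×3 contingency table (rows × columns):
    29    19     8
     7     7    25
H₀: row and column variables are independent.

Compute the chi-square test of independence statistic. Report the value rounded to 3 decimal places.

test statistic = 25.515

Row totals [56, 39], col totals [36, 26, 33], n=95
χ² = (29−21.22)²/21.22 + (19−15.33)²/15.33 + (8−19.45)²/19.45 + (7−14.78)²/14.78 + (7−10.67)²/10.67 + (25−13.55)²/13.55 = 25.5154
df = 2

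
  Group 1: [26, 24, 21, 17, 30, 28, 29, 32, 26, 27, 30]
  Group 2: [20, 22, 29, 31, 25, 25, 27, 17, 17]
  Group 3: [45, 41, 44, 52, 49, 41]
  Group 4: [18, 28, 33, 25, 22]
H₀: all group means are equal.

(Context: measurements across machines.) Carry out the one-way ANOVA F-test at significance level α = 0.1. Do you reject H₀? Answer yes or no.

reject H₀: yes

Group means [26.36, 23.67, 45.33, 25.20], grand mean 29.065
SSB = Σnᵢ(x̄ᵢ−x̄)² = 2005.192; SSW = ΣΣ(x−x̄ᵢ)² = 620.679
MSB = 2005.192/3 = 668.3974; MSW = 620.679/27 = 22.9881
F = MSB/MSW = 29.0758
df = (3, 27)
p-value (upper-tail) = 0.00000
At α=0.1: p < α → reject H₀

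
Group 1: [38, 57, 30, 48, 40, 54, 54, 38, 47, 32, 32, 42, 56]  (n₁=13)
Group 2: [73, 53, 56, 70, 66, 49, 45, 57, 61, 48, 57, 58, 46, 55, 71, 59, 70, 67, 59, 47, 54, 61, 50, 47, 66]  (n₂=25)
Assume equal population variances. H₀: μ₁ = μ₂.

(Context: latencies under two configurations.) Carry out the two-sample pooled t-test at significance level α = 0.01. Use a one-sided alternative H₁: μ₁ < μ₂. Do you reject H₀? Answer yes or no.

reject H₀: yes

x̄₁=43.692, s₁=9.630, n₁=13
x̄₂=57.800, s₂=8.578, n₂=25
s_p² = [12·9.630² + 24·8.578²]/36 = 79.9658
SE = √(s_p²·(1/13+1/25)) = 3.0578
t = (43.692−57.800)/3.0578 = -4.6137
df = 36
p-value (one-sided, H₁ less) = 0.00002
At α=0.01: p < α → reject H₀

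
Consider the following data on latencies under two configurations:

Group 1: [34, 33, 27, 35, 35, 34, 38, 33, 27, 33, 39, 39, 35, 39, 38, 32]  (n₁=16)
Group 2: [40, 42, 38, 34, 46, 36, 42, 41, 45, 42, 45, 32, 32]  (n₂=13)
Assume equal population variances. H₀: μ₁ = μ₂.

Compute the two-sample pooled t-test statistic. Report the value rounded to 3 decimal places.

x̄₁=34.438, s₁=3.759, n₁=16
x̄₂=39.615, s₂=4.840, n₂=13
s_p² = [15·3.759² + 12·4.840²]/27 = 18.2598
SE = √(s_p²·(1/16+1/13)) = 1.5956
t = (34.438−39.615)/1.5956 = -3.2452
df = 27

test statistic = -3.245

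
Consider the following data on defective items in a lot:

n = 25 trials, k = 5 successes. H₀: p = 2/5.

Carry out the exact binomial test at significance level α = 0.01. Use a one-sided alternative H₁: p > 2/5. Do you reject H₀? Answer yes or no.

Exact binomial: n=25, k=5, p₀=2/5=0.4000
P(X≥5) from Σ C(n,i)·p₀^i·(1−p₀)^(n−i)
p-value (one-sided, H₁ greater) = 0.99053
At α=0.01: p ≥ α → fail to reject H₀

reject H₀: no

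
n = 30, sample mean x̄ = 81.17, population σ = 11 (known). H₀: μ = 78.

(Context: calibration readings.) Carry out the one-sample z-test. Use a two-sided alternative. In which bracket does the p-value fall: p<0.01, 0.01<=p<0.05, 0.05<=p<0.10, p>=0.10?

SE = σ/√n = 11/√30 = 2.0083
z = (x̄−μ₀)/SE = (81.17−78)/2.0083 = 1.5784
p-value (two-sided) = 0.11447
→ bracket: p>=0.10

p-value bracket: p>=0.10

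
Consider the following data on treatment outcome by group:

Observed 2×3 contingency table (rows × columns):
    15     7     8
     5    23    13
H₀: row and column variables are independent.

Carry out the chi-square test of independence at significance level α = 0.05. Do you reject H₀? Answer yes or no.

Row totals [30, 41], col totals [20, 30, 21], n=71
χ² = (15−8.45)²/8.45 + (7−12.68)²/12.68 + (8−8.87)²/8.87 + (5−11.55)²/11.55 + (23−17.32)²/17.32 + (13−12.13)²/12.13 = 13.3398
df = 2
p-value (upper-tail) = 0.00127
At α=0.05: p < α → reject H₀

reject H₀: yes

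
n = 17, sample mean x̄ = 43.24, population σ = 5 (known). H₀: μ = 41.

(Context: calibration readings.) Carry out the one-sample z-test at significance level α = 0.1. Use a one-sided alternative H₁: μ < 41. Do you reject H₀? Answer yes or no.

SE = σ/√n = 5/√17 = 1.2127
z = (x̄−μ₀)/SE = (43.24−41)/1.2127 = 1.8472
p-value (one-sided, H₁ less) = 0.96764
At α=0.1: p ≥ α → fail to reject H₀

reject H₀: no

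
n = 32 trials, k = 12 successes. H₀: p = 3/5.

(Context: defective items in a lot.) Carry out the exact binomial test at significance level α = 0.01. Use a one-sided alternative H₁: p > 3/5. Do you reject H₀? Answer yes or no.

reject H₀: no

Exact binomial: n=32, k=12, p₀=3/5=0.6000
P(X≥12) from Σ C(n,i)·p₀^i·(1−p₀)^(n−i)
p-value (one-sided, H₁ greater) = 0.99699
At α=0.01: p ≥ α → fail to reject H₀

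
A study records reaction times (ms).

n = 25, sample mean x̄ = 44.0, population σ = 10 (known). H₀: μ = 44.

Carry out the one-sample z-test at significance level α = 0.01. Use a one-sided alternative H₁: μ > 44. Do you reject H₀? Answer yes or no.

SE = σ/√n = 10/√25 = 2.0000
z = (x̄−μ₀)/SE = (44.0−44)/2.0000 = 0.0000
p-value (one-sided, H₁ greater) = 0.50000
At α=0.01: p ≥ α → fail to reject H₀

reject H₀: no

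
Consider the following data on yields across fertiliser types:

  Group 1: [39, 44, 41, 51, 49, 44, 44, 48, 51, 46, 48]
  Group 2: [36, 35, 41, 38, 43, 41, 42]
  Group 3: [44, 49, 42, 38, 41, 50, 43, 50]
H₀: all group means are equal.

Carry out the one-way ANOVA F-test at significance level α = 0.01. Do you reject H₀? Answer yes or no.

reject H₀: yes

Group means [45.91, 39.43, 44.62], grand mean 43.769
SSB = Σnᵢ(x̄ᵢ−x̄)² = 188.117; SSW = ΣΣ(x−x̄ᵢ)² = 354.498
MSB = 188.117/2 = 94.0585; MSW = 354.498/23 = 15.4130
F = MSB/MSW = 6.1026
df = (2, 23)
p-value (upper-tail) = 0.00748
At α=0.01: p < α → reject H₀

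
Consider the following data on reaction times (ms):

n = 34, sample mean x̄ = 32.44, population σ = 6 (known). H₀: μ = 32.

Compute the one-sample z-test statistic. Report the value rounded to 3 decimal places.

test statistic = 0.428

SE = σ/√n = 6/√34 = 1.0290
z = (x̄−μ₀)/SE = (32.44−32)/1.0290 = 0.4276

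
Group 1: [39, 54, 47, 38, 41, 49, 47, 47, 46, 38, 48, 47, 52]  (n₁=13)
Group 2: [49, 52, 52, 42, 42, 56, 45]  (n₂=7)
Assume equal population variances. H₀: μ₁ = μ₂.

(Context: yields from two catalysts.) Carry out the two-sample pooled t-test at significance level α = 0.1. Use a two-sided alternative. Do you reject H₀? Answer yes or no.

reject H₀: no

x̄₁=45.615, s₁=5.140, n₁=13
x̄₂=48.286, s₂=5.438, n₂=7
s_p² = [12·5.140² + 6·5.438²]/18 = 27.4725
SE = √(s_p²·(1/13+1/7)) = 2.4572
t = (45.615−48.286)/2.4572 = -1.0867
df = 18
p-value (two-sided) = 0.29150
At α=0.1: p ≥ α → fail to reject H₀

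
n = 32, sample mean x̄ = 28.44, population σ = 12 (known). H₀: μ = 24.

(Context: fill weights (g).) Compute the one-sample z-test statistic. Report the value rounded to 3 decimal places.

SE = σ/√n = 12/√32 = 2.1213
z = (x̄−μ₀)/SE = (28.44−24)/2.1213 = 2.0930

test statistic = 2.093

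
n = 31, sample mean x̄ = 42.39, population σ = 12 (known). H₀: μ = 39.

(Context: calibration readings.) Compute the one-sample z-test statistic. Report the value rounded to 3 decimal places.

test statistic = 1.573

SE = σ/√n = 12/√31 = 2.1553
z = (x̄−μ₀)/SE = (42.39−39)/2.1553 = 1.5729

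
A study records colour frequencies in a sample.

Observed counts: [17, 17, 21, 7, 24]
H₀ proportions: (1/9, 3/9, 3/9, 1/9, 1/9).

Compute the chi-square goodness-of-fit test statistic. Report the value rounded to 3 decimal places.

test statistic = 35.116

n = 86; E_i = n·p_i = [9.56, 28.67, 28.67, 9.56, 9.56]
χ² = (17−9.56)²/9.56 + (17−28.67)²/28.67 + (21−28.67)²/28.67 + (7−9.56)²/9.56 + (24−9.56)²/9.56 = 35.1163
df = 4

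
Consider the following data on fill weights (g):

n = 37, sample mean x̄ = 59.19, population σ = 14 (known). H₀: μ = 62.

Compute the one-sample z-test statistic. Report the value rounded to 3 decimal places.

SE = σ/√n = 14/√37 = 2.3016
z = (x̄−μ₀)/SE = (59.19−62)/2.3016 = -1.2209

test statistic = -1.221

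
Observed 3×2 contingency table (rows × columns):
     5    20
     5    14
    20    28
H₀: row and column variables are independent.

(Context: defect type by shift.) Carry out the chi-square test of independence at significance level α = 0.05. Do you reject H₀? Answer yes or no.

reject H₀: no

Row totals [25, 19, 48], col totals [30, 62], n=92
χ² = (5−8.15)²/8.15 + (20−16.85)²/16.85 + (5−6.20)²/6.20 + (14−12.80)²/12.80 + (20−15.65)²/15.65 + (28−32.35)²/32.35 = 3.9431
df = 2
p-value (upper-tail) = 0.13924
At α=0.05: p ≥ α → fail to reject H₀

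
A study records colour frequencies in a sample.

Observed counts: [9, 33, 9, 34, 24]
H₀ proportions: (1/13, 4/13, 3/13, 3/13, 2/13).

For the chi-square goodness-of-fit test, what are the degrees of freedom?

df = k − 1 = 5 − 1 = 4

degrees of freedom = 4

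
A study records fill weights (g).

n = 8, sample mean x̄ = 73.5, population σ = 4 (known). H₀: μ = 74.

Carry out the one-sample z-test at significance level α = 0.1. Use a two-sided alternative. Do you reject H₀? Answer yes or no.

reject H₀: no

SE = σ/√n = 4/√8 = 1.4142
z = (x̄−μ₀)/SE = (73.5−74)/1.4142 = -0.3536
p-value (two-sided) = 0.72367
At α=0.1: p ≥ α → fail to reject H₀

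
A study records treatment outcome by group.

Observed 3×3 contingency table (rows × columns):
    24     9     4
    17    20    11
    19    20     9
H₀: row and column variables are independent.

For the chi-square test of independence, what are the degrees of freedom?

df = (r−1)(c−1) = (3−1)·(3−1) = 4

degrees of freedom = 4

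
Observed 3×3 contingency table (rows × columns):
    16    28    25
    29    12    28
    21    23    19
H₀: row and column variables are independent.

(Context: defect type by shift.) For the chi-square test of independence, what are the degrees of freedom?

degrees of freedom = 4

df = (r−1)(c−1) = (3−1)·(3−1) = 4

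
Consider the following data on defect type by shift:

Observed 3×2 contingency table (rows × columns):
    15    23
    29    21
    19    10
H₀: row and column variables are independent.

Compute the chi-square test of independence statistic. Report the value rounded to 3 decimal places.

Row totals [38, 50, 29], col totals [63, 54], n=117
χ² = (15−20.46)²/20.46 + (23−17.54)²/17.54 + (29−26.92)²/26.92 + (21−23.08)²/23.08 + (19−15.62)²/15.62 + (10−13.38)²/13.38 = 5.0952
df = 2

test statistic = 5.095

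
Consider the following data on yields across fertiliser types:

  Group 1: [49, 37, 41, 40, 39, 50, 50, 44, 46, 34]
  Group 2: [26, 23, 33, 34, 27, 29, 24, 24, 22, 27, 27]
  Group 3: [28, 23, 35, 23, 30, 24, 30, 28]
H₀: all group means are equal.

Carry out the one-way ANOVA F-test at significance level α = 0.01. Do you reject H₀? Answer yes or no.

Group means [43.00, 26.91, 27.62], grand mean 32.655
SSB = Σnᵢ(x̄ᵢ−x̄)² = 1635.768; SSW = ΣΣ(x−x̄ᵢ)² = 560.784
MSB = 1635.768/2 = 817.8838; MSW = 560.784/26 = 21.5686
F = MSB/MSW = 37.9201
df = (2, 26)
p-value (upper-tail) = 0.00000
At α=0.01: p < α → reject H₀

reject H₀: yes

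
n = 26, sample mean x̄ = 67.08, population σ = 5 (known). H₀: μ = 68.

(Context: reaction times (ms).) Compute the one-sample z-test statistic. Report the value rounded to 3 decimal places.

SE = σ/√n = 5/√26 = 0.9806
z = (x̄−μ₀)/SE = (67.08−68)/0.9806 = -0.9382

test statistic = -0.938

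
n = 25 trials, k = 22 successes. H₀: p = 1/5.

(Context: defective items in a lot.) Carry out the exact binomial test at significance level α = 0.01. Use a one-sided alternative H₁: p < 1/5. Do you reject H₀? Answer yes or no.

reject H₀: no

Exact binomial: n=25, k=22, p₀=1/5=0.2000
P(X≤22) from Σ C(n,i)·p₀^i·(1−p₀)^(n−i)
p-value (one-sided, H₁ less) = 1.00000
At α=0.01: p ≥ α → fail to reject H₀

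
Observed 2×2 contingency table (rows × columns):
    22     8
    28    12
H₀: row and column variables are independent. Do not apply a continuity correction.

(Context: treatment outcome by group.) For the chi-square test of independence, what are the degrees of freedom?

df = (r−1)(c−1) = (2−1)·(2−1) = 1

degrees of freedom = 1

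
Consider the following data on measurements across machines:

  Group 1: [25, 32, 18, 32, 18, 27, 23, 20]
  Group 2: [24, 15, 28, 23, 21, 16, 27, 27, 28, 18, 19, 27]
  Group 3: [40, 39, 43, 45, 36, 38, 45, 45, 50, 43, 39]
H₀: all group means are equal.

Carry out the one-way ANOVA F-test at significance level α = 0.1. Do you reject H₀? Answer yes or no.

Group means [24.38, 22.75, 42.09], grand mean 30.032
SSB = Σnᵢ(x̄ᵢ−x̄)² = 2491.934; SSW = ΣΣ(x−x̄ᵢ)² = 649.034
MSB = 2491.934/2 = 1245.9668; MSW = 649.034/28 = 23.1798
F = MSB/MSW = 53.7523
df = (2, 28)
p-value (upper-tail) = 0.00000
At α=0.1: p < α → reject H₀

reject H₀: yes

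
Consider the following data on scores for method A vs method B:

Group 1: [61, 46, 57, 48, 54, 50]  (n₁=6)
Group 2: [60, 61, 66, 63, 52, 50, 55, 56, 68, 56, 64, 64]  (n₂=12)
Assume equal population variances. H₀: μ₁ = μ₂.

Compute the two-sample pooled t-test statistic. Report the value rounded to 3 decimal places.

test statistic = -2.417

x̄₁=52.667, s₁=5.715, n₁=6
x̄₂=59.583, s₂=5.728, n₂=12
s_p² = [5·5.715² + 11·5.728²]/16 = 32.7656
SE = √(s_p²·(1/6+1/12)) = 2.8621
t = (52.667−59.583)/2.8621 = -2.4167
df = 16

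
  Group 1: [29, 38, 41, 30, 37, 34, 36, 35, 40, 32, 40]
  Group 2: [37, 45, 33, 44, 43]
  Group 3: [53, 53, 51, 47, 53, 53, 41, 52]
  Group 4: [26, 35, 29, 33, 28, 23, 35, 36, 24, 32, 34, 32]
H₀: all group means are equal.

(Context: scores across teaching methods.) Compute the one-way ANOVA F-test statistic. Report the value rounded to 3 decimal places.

Group means [35.64, 40.40, 50.38, 30.58], grand mean 37.889
SSB = Σnᵢ(x̄ᵢ−x̄)² = 1975.018; SSW = ΣΣ(x−x̄ᵢ)² = 624.537
MSB = 1975.018/3 = 658.3395; MSW = 624.537/32 = 19.5168
F = MSB/MSW = 33.7320
df = (3, 32)

test statistic = 33.732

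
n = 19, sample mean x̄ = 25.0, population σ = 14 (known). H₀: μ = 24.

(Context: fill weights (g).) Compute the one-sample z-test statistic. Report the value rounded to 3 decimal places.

SE = σ/√n = 14/√19 = 3.2118
z = (x̄−μ₀)/SE = (25.0−24)/3.2118 = 0.3113

test statistic = 0.311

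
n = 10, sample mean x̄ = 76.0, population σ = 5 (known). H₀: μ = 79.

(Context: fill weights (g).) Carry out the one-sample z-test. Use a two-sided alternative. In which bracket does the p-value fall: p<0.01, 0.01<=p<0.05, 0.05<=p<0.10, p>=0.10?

SE = σ/√n = 5/√10 = 1.5811
z = (x̄−μ₀)/SE = (76.0−79)/1.5811 = -1.8974
p-value (two-sided) = 0.05778
→ bracket: 0.05<=p<0.10

p-value bracket: 0.05<=p<0.10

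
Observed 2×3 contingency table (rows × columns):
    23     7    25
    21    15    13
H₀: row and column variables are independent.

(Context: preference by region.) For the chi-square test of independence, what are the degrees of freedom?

degrees of freedom = 2

df = (r−1)(c−1) = (2−1)·(3−1) = 2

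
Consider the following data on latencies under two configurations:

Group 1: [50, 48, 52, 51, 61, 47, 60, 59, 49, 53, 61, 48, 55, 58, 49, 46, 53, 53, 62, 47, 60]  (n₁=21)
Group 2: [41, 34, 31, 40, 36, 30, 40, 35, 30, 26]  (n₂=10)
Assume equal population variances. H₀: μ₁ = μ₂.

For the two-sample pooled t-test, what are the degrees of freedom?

df = n₁ + n₂ − 2 = 21 + 10 − 2 = 29

degrees of freedom = 29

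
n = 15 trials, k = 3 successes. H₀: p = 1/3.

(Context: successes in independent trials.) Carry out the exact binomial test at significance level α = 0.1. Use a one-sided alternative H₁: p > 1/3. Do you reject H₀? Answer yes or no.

reject H₀: no

Exact binomial: n=15, k=3, p₀=1/3=0.3333
P(X≥3) from Σ C(n,i)·p₀^i·(1−p₀)^(n−i)
p-value (one-sided, H₁ greater) = 0.92064
At α=0.1: p ≥ α → fail to reject H₀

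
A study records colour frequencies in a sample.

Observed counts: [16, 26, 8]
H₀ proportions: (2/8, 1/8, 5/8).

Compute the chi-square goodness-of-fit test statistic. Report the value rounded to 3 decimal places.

n = 50; E_i = n·p_i = [12.50, 6.25, 31.25]
χ² = (16−12.50)²/12.50 + (26−6.25)²/6.25 + (8−31.25)²/31.25 = 80.6880
df = 2

test statistic = 80.688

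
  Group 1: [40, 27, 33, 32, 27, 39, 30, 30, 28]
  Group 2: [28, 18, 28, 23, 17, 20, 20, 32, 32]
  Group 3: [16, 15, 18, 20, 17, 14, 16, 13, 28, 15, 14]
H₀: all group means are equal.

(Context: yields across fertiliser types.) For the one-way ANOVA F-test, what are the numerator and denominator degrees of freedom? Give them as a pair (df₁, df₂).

k = 3 groups, N = 29 total
df = (k−1, N−k) = (3−1, 29−3) = (2, 26)

degrees of freedom = [2, 26]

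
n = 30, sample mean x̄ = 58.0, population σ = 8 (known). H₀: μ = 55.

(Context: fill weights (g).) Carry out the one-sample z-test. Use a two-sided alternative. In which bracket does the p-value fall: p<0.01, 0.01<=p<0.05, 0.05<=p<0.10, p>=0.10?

p-value bracket: 0.01<=p<0.05

SE = σ/√n = 8/√30 = 1.4606
z = (x̄−μ₀)/SE = (58.0−55)/1.4606 = 2.0540
p-value (two-sided) = 0.03998
→ bracket: 0.01<=p<0.05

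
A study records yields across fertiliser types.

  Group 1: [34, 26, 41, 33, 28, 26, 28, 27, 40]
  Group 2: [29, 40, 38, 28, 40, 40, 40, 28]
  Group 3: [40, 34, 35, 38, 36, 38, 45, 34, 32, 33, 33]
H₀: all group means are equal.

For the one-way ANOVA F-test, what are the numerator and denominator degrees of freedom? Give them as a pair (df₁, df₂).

degrees of freedom = [2, 25]

k = 3 groups, N = 28 total
df = (k−1, N−k) = (3−1, 28−3) = (2, 25)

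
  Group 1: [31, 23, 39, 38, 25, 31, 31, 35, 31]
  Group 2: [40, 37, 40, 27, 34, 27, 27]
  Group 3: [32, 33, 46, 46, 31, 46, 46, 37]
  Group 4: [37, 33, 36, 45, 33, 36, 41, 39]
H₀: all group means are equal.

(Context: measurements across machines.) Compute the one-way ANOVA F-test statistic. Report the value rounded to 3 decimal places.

test statistic = 3.553

Group means [31.56, 33.14, 39.62, 37.50], grand mean 35.406
SSB = Σnᵢ(x̄ᵢ−x̄)² = 346.764; SSW = ΣΣ(x−x̄ᵢ)² = 910.954
MSB = 346.764/3 = 115.5881; MSW = 910.954/28 = 32.5341
F = MSB/MSW = 3.5528
df = (3, 28)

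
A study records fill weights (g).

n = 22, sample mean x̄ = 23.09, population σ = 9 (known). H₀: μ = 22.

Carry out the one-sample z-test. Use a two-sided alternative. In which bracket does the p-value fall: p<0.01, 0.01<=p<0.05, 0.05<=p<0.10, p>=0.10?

p-value bracket: p>=0.10

SE = σ/√n = 9/√22 = 1.9188
z = (x̄−μ₀)/SE = (23.09−22)/1.9188 = 0.5681
p-value (two-sided) = 0.56999
→ bracket: p>=0.10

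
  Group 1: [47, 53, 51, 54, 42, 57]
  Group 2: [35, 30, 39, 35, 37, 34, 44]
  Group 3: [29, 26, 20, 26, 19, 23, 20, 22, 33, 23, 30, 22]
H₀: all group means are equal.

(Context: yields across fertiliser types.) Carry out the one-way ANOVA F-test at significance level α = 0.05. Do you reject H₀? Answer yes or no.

Group means [50.67, 36.29, 24.42], grand mean 34.040
SSB = Σnᵢ(x̄ᵢ−x̄)² = 2805.281; SSW = ΣΣ(x−x̄ᵢ)² = 475.679
MSB = 2805.281/2 = 1402.6407; MSW = 475.679/22 = 21.6218
F = MSB/MSW = 64.8717
df = (2, 22)
p-value (upper-tail) = 0.00000
At α=0.05: p < α → reject H₀

reject H₀: yes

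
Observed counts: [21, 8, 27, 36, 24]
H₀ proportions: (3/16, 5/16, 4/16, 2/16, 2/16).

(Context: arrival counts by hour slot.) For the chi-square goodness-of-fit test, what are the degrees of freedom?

df = k − 1 = 5 − 1 = 4

degrees of freedom = 4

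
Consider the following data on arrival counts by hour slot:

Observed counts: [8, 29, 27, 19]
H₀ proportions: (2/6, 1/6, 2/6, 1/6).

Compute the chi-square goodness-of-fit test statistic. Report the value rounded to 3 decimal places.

n = 83; E_i = n·p_i = [27.67, 13.83, 27.67, 13.83]
χ² = (8−27.67)²/27.67 + (29−13.83)²/13.83 + (27−27.67)²/27.67 + (19−13.83)²/13.83 = 32.5542
df = 3

test statistic = 32.554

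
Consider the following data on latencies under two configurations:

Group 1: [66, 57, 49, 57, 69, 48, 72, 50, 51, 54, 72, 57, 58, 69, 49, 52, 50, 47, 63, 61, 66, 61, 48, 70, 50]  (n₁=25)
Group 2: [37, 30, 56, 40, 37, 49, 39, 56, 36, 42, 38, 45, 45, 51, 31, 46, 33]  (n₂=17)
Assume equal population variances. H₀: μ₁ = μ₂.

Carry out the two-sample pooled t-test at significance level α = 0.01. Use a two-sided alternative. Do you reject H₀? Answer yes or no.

x̄₁=57.840, s₁=8.484, n₁=25
x̄₂=41.824, s₂=7.971, n₂=17
s_p² = [24·8.484² + 16·7.971²]/40 = 68.5958
SE = √(s_p²·(1/25+1/17)) = 2.6036
t = (57.840−41.824)/2.6036 = 6.1516
df = 40
p-value (two-sided) = 0.00000
At α=0.01: p < α → reject H₀

reject H₀: yes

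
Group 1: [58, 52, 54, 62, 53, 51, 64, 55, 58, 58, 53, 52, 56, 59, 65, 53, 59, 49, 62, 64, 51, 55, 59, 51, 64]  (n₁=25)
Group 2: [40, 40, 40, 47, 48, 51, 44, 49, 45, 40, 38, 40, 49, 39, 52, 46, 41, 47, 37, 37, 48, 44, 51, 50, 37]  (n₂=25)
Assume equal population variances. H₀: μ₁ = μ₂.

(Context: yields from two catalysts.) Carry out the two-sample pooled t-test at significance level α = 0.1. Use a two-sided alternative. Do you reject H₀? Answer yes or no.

reject H₀: yes

x̄₁=56.680, s₁=4.837, n₁=25
x̄₂=44.000, s₂=5.000, n₂=25
s_p² = [24·4.837² + 24·5.000²]/48 = 24.1967
SE = √(s_p²·(1/25+1/25)) = 1.3913
t = (56.680−44.000)/1.3913 = 9.1137
df = 48
p-value (two-sided) = 0.00000
At α=0.1: p < α → reject H₀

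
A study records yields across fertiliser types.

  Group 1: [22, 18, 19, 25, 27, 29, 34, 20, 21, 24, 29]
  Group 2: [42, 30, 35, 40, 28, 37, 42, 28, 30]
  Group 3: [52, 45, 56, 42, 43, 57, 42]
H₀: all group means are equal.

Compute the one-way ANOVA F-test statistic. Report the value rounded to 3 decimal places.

test statistic = 36.872

Group means [24.36, 34.67, 48.14], grand mean 33.963
SSB = Σnᵢ(x̄ᵢ−x̄)² = 2425.560; SSW = ΣΣ(x−x̄ᵢ)² = 789.403
MSB = 2425.560/2 = 1212.7802; MSW = 789.403/24 = 32.8918
F = MSB/MSW = 36.8718
df = (2, 24)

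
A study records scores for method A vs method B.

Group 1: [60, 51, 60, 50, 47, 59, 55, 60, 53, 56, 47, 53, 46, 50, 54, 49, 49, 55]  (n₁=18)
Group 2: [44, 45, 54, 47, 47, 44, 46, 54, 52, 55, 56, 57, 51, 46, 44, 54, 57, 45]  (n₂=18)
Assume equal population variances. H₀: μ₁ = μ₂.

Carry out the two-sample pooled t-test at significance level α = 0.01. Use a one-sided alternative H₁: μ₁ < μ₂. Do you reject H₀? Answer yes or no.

reject H₀: no

x̄₁=53.000, s₁=4.703, n₁=18
x̄₂=49.889, s₂=4.969, n₂=18
s_p² = [17·4.703² + 17·4.969²]/34 = 23.4052
SE = √(s_p²·(1/18+1/18)) = 1.6126
t = (53.000−49.889)/1.6126 = 1.9292
df = 34
p-value (one-sided, H₁ less) = 0.96896
At α=0.01: p ≥ α → fail to reject H₀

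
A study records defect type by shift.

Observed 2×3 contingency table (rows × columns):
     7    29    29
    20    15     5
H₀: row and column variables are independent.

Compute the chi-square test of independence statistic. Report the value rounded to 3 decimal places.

test statistic = 23.007

Row totals [65, 40], col totals [27, 44, 34], n=105
χ² = (7−16.71)²/16.71 + (29−27.24)²/27.24 + (29−21.05)²/21.05 + (20−10.29)²/10.29 + (15−16.76)²/16.76 + (5−12.95)²/12.95 = 23.0068
df = 2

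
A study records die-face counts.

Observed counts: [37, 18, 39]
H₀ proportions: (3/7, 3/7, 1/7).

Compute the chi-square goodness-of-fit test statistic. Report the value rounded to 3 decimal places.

test statistic = 61.291

n = 94; E_i = n·p_i = [40.29, 40.29, 13.43]
χ² = (37−40.29)²/40.29 + (18−40.29)²/40.29 + (39−13.43)²/13.43 = 61.2908
df = 2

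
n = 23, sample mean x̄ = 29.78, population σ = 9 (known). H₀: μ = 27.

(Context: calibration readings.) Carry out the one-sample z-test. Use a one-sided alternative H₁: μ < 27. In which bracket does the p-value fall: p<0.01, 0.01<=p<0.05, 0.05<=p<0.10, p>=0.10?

SE = σ/√n = 9/√23 = 1.8766
z = (x̄−μ₀)/SE = (29.78−27)/1.8766 = 1.4814
p-value (one-sided, H₁ less) = 0.93075
→ bracket: p>=0.10

p-value bracket: p>=0.10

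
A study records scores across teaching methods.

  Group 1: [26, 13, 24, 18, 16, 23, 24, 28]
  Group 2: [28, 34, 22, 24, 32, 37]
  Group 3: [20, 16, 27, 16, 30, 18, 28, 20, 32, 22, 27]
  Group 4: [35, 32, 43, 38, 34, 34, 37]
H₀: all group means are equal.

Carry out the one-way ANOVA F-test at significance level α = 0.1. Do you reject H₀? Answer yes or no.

Group means [21.50, 29.50, 23.27, 36.14], grand mean 26.812
SSB = Σnᵢ(x̄ᵢ−x̄)² = 1016.336; SSW = ΣΣ(x−x̄ᵢ)² = 770.539
MSB = 1016.336/3 = 338.7787; MSW = 770.539/28 = 27.5192
F = MSB/MSW = 12.3106
df = (3, 28)
p-value (upper-tail) = 0.00003
At α=0.1: p < α → reject H₀

reject H₀: yes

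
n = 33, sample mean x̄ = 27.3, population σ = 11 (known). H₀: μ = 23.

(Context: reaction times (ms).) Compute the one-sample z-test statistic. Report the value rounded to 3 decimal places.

SE = σ/√n = 11/√33 = 1.9149
z = (x̄−μ₀)/SE = (27.3−23)/1.9149 = 2.2456

test statistic = 2.246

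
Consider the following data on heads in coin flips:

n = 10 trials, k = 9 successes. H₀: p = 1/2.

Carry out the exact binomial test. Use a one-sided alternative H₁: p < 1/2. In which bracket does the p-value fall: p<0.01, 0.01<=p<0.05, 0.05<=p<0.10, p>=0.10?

p-value bracket: p>=0.10

Exact binomial: n=10, k=9, p₀=1/2=0.5000
P(X≤9) from Σ C(n,i)·p₀^i·(1−p₀)^(n−i)
p-value (one-sided, H₁ less) = 0.99902
→ bracket: p>=0.10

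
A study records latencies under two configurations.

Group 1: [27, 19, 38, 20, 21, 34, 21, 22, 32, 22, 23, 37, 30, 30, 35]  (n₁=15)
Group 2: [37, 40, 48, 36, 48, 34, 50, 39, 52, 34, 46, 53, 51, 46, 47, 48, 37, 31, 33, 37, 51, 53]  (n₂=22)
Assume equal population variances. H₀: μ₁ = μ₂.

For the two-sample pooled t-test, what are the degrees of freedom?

degrees of freedom = 35

df = n₁ + n₂ − 2 = 15 + 22 − 2 = 35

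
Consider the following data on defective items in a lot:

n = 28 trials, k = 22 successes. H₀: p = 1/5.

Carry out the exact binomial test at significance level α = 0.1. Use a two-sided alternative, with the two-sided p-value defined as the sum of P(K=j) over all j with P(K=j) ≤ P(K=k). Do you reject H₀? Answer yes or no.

reject H₀: yes

Exact binomial: n=28, k=22, p₀=1/5=0.2000
P(X=j) = C(n,j)·p₀^j·(1−p₀)^(n−j); p = Σ P(X=j) over j with P(X=j) ≤ P(X=22)
p-value (two-sided) = 0.00000
At α=0.1: p < α → reject H₀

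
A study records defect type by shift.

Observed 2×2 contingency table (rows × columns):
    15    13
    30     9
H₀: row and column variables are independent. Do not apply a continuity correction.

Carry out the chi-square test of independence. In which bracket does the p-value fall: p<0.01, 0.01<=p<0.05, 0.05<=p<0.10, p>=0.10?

p-value bracket: 0.01<=p<0.05

Row totals [28, 39], col totals [45, 22], n=67
χ² = (15−18.81)²/18.81 + (13−9.19)²/9.19 + (30−26.19)²/26.19 + (9−12.81)²/12.81 = 4.0299
df = 1
p-value (upper-tail) = 0.04470
→ bracket: 0.01<=p<0.05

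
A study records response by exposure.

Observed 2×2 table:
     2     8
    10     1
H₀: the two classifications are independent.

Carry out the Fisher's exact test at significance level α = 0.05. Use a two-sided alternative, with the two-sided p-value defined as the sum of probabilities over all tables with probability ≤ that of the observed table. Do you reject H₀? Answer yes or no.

Margins: r₁=10, r₂=11, c₁=12, c₂=9, n=21
p_obs = C(10,2)·C(11,10)/C(21,12); sum pmf over tables with pmf ≤ p_obs
p-value (two-sided) = 0.00191
At α=0.05: p < α → reject H₀

reject H₀: yes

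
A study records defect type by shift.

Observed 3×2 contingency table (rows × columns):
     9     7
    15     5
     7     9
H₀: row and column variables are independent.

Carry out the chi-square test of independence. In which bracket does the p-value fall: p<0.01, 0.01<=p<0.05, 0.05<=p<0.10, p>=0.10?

p-value bracket: p>=0.10

Row totals [16, 20, 16], col totals [31, 21], n=52
χ² = (9−9.54)²/9.54 + (7−6.46)²/6.46 + (15−11.92)²/11.92 + (5−8.08)²/8.08 + (7−9.54)²/9.54 + (9−6.46)²/6.46 = 3.7143
df = 2
p-value (upper-tail) = 0.15612
→ bracket: p>=0.10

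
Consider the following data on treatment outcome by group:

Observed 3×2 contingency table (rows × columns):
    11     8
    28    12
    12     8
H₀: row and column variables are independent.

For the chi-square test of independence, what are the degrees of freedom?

degrees of freedom = 2

df = (r−1)(c−1) = (3−1)·(2−1) = 2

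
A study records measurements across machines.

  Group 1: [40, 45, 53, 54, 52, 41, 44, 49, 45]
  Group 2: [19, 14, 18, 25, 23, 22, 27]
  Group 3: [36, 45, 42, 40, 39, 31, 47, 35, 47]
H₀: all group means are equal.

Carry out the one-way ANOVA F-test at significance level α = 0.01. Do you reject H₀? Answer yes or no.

Group means [47.00, 21.14, 40.22], grand mean 37.320
SSB = Σnᵢ(x̄ᵢ−x̄)² = 2751.027; SSW = ΣΣ(x−x̄ᵢ)² = 584.413
MSB = 2751.027/2 = 1375.5137; MSW = 584.413/22 = 26.5642
F = MSB/MSW = 51.7807
df = (2, 22)
p-value (upper-tail) = 0.00000
At α=0.01: p < α → reject H₀

reject H₀: yes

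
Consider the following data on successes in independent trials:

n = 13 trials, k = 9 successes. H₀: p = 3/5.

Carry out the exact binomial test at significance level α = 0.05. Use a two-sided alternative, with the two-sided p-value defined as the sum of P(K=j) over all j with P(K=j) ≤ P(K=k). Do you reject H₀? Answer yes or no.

Exact binomial: n=13, k=9, p₀=3/5=0.6000
P(X=j) = C(n,j)·p₀^j·(1−p₀)^(n−j); p = Σ P(X=j) over j with P(X=j) ≤ P(X=9)
p-value (two-sided) = 0.58189
At α=0.05: p ≥ α → fail to reject H₀

reject H₀: no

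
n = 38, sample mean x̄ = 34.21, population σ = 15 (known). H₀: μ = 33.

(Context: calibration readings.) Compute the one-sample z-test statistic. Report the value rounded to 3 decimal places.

SE = σ/√n = 15/√38 = 2.4333
z = (x̄−μ₀)/SE = (34.21−33)/2.4333 = 0.4973

test statistic = 0.497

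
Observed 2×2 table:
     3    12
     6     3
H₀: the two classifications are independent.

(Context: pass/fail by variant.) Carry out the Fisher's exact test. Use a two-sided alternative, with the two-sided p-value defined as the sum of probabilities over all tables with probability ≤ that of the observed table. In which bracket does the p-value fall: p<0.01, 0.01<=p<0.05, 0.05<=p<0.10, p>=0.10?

p-value bracket: 0.01<=p<0.05

Margins: r₁=15, r₂=9, c₁=9, c₂=15, n=24
p_obs = C(15,3)·C(9,6)/C(24,9); sum pmf over tables with pmf ≤ p_obs
p-value (two-sided) = 0.03605
→ bracket: 0.01<=p<0.05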